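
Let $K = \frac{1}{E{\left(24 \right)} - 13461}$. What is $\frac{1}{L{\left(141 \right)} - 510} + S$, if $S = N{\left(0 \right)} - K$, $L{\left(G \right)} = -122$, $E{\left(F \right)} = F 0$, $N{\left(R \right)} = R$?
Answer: $- \frac{12829}{8507352} \approx -0.001508$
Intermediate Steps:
$E{\left(F \right)} = 0$
$K = - \frac{1}{13461}$ ($K = \frac{1}{0 - 13461} = \frac{1}{-13461} = - \frac{1}{13461} \approx -7.4289 \cdot 10^{-5}$)
$S = \frac{1}{13461}$ ($S = 0 - - \frac{1}{13461} = 0 + \frac{1}{13461} = \frac{1}{13461} \approx 7.4289 \cdot 10^{-5}$)
$\frac{1}{L{\left(141 \right)} - 510} + S = \frac{1}{-122 - 510} + \frac{1}{13461} = \frac{1}{-632} + \frac{1}{13461} = - \frac{1}{632} + \frac{1}{13461} = - \frac{12829}{8507352}$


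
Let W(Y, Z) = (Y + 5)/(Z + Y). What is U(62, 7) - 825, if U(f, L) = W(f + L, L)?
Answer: -31313/38 ≈ -824.03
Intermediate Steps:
W(Y, Z) = (5 + Y)/(Y + Z)
U(f, L) = (5 + L + f)/(f + 2*L) (U(f, L) = (5 + (f + L))/((f + L) + L) = (5 + (L + f))/((L + f) + L) = (5 + L + f)/(f + 2*L))
U(62, 7) - 825 = (5 + 7 + 62)/(62 + 2*7) - 825 = 74/(62 + 14) - 825 = 74/76 - 825 = (1/76)*74 - 825 = 37/38 - 825 = -31313/38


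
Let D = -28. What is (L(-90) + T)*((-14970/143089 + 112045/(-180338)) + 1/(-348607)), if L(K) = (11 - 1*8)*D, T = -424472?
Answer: 1386208336065882580086/4497794460836887 ≈ 3.0820e+5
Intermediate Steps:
L(K) = -84 (L(K) = (11 - 1*8)*(-28) = (11 - 8)*(-28) = 3*(-28) = -84)
(L(-90) + T)*((-14970/143089 + 112045/(-180338)) + 1/(-348607)) = (-84 - 424472)*((-14970/143089 + 112045/(-180338)) + 1/(-348607)) = -424556*((-14970*1/143089 + 112045*(-1/180338)) - 1/348607) = -424556*((-14970/143089 - 112045/180338) - 1/348607) = -424556*(-18732066865/25804384082 - 1/348607) = -424556*(-6530155437991137/8995588921673774) = 1386208336065882580086/4497794460836887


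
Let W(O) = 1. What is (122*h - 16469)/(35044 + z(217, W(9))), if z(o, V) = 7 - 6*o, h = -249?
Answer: -46847/33749 ≈ -1.3881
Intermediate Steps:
(122*h - 16469)/(35044 + z(217, W(9))) = (122*(-249) - 16469)/(35044 + (7 - 6*217)) = (-30378 - 16469)/(35044 + (7 - 1302)) = -46847/(35044 - 1295) = -46847/33749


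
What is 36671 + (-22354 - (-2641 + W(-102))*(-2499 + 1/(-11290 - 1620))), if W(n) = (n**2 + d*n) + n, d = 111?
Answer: -117926682681/12910 ≈ -9.1345e+6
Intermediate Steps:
W(n) = n**2 + 112*n (W(n) = (n**2 + 111*n) + n = n**2 + 112*n)
36671 + (-22354 - (-2641 + W(-102))*(-2499 + 1/(-11290 - 1620))) = 36671 + (-22354 - (-2641 - 102*(112 - 102))*(-2499 + 1/(-11290 - 1620))) = 36671 + (-22354 - (-2641 - 102*10)*(-2499 + 1/(-12910))) = 36671 + (-22354 - (-2641 - 1020)*(-2499 - 1/12910)) = 36671 + (-22354 - (-3661)*(-32262091)/12910) = 36671 + (-22354 - 1*118111515151/12910) = 36671 + (-22354 - 118111515151/12910) = 36671 - 118400105291/12910 = -117926682681/12910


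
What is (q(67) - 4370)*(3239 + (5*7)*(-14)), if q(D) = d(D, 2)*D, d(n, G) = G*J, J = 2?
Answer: -11276398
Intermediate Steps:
d(n, G) = 2*G (d(n, G) = G*2 = 2*G)
q(D) = 4*D (q(D) = (2*2)*D = 4*D)
(q(67) - 4370)*(3239 + (5*7)*(-14)) = (4*67 - 4370)*(3239 + (5*7)*(-14)) = (268 - 4370)*(3239 + 35*(-14)) = -4102*(3239 - 490) = -4102*2749 = -11276398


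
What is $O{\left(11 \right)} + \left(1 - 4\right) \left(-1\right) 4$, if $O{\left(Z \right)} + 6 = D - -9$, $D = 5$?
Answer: $20$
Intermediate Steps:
$O{\left(Z \right)} = 8$ ($O{\left(Z \right)} = -6 + \left(5 - -9\right) = -6 + \left(5 + 9\right) = -6 + 14 = 8$)
$O{\left(11 \right)} + \left(1 - 4\right) \left(-1\right) 4 = 8 + \left(1 - 4\right) \left(-1\right) 4 = 8 + \left(-3\right) \left(-1\right) 4 = 8 + 3 \cdot 4 = 8 + 12 = 20$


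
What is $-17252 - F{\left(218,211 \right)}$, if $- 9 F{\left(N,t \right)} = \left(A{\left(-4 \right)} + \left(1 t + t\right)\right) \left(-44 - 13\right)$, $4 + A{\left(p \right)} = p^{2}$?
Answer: $- \frac{60002}{3} \approx -20001.0$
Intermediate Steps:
$A{\left(p \right)} = -4 + p^{2}$
$F{\left(N,t \right)} = 76 + \frac{38 t}{3}$ ($F{\left(N,t \right)} = - \frac{\left(\left(-4 + \left(-4\right)^{2}\right) + \left(1 t + t\right)\right) \left(-44 - 13\right)}{9} = - \frac{\left(\left(-4 + 16\right) + \left(t + t\right)\right) \left(-57\right)}{9} = - \frac{\left(12 + 2 t\right) \left(-57\right)}{9} = - \frac{-684 - 114 t}{9} = 76 + \frac{38 t}{3}$)
$-17252 - F{\left(218,211 \right)} = -17252 - \left(76 + \frac{38}{3} \cdot 211\right) = -17252 - \left(76 + \frac{8018}{3}\right) = -17252 - \frac{8246}{3} = - \frac{60002}{3}$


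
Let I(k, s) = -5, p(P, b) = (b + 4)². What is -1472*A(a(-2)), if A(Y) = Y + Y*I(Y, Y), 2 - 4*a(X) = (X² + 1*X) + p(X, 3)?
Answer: -72128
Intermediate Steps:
p(P, b) = (4 + b)²
a(X) = -47/4 - X/4 - X²/4 (a(X) = ½ - ((X² + 1*X) + (4 + 3)²)/4 = ½ - ((X² + X) + 7²)/4 = ½ - ((X + X²) + 49)/4 = ½ - (49 + X + X²)/4 = ½ + (-49/4 - X/4 - X²/4) = -47/4 - X/4 - X²/4)
A(Y) = -4*Y (A(Y) = Y + Y*(-5) = Y - 5*Y = -4*Y)
-1472*A(a(-2)) = -(-5888)*(-47/4 - ¼*(-2) - ¼*(-2)²) = -(-5888)*(-47/4 + ½ - ¼*4) = -(-5888)*(-47/4 + ½ - 1) = -(-5888)*(-49)/4 = -1472*49 = -72128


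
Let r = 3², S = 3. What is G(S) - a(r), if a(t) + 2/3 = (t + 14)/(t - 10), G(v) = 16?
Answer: 119/3 ≈ 39.667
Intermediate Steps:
r = 9
a(t) = -⅔ + (14 + t)/(-10 + t) (a(t) = -⅔ + (t + 14)/(t - 10) = -⅔ + (14 + t)/(-10 + t))
G(S) - a(r) = 16 - (62 + 9)/(3*(-10 + 9)) = 16 - 71/(3*(-1)) = 16 - (-1)*71/3 = 16 - 1*(-71/3) = 16 + 71/3 = 119/3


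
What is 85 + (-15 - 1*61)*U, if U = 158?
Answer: -11923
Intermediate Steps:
85 + (-15 - 1*61)*U = 85 + (-15 - 1*61)*158 = 85 + (-15 - 61)*158 = 85 - 76*158 = 85 - 12008 = -11923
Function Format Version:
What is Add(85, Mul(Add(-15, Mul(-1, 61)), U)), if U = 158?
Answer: -11923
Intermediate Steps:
Add(85, Mul(Add(-15, Mul(-1, 61)), U)) = Add(85, Mul(Add(-15, Mul(-1, 61)), 158)) = Add(85, Mul(Add(-15, -61), 158)) = Add(85, Mul(-76, 158)) = Add(85, -12008) = -11923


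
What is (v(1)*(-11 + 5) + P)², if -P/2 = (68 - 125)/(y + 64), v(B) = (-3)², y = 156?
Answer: 34609689/12100 ≈ 2860.3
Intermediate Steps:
v(B) = 9
P = 57/110 (P = -2*(68 - 125)/(156 + 64) = -(-114)/220 = -2*(-57/220) = 57/110 ≈ 0.51818)
(v(1)*(-11 + 5) + P)² = (9*(-11 + 5) + 57/110)² = (9*(-6) + 57/110)² = (-54 + 57/110)² = (-5883/110)² = 34609689/12100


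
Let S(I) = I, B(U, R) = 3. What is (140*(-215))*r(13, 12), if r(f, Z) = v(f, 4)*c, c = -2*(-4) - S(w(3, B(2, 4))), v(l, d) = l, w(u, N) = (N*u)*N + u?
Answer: 8608600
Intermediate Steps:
w(u, N) = u + u*N² (w(u, N) = u*N² + u = u + u*N²)
c = -22 (c = -2*(-4) - 3*(1 + 3²) = 8 - 3*(1 + 9) = 8 - 3*10 = 8 - 1*30 = 8 - 30 = -22)
r(f, Z) = -22*f (r(f, Z) = f*(-22) = -22*f)
(140*(-215))*r(13, 12) = (140*(-215))*(-22*13) = -30100*(-286) = 8608600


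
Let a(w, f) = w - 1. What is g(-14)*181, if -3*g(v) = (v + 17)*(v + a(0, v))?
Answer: 2715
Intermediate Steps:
a(w, f) = -1 + w
g(v) = -(-1 + v)*(17 + v)/3 (g(v) = -(v + 17)*(v + (-1 + 0))/3 = -(17 + v)*(v - 1)/3 = -(17 + v)*(-1 + v)/3 = -(-1 + v)*(17 + v)/3)
g(-14)*181 = (17/3 - 16/3*(-14) - ⅓*(-14)²)*181 = (17/3 + 224/3 - ⅓*196)*181 = (17/3 + 224/3 - 196/3)*181 = 15*181 = 2715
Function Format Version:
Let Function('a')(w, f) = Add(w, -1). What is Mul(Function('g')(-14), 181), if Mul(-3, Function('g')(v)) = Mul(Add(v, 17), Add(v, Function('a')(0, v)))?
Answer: 2715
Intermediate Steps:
Function('a')(w, f) = Add(-1, w)
Function('g')(v) = Mul(Rational(-1, 3), Add(-1, v), Add(17, v)) (Function('g')(v) = Mul(Rational(-1, 3), Mul(Add(v, 17), Add(v, Add(-1, 0)))) = Mul(Rational(-1, 3), Mul(Add(17, v), Add(v, -1))) = Mul(Rational(-1, 3), Mul(Add(17, v), Add(-1, v))) = Mul(Rational(-1, 3), Mul(Add(-1, v), Add(17, v))) = Mul(Rational(-1, 3), Add(-1, v), Add(17, v)))
Mul(Function('g')(-14), 181) = Mul(Add(Rational(17, 3), Mul(Rational(-16, 3), -14), Mul(Rational(-1, 3), Pow(-14, 2))), 181) = Mul(Add(Rational(17, 3), Rational(224, 3), Mul(Rational(-1, 3), 196)), 181) = Mul(Add(Rational(17, 3), Rational(224, 3), Rational(-196, 3)), 181) = Mul(15, 181) = 2715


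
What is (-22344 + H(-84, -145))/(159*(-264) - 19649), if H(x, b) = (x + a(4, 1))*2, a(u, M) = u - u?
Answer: 22512/61625 ≈ 0.36531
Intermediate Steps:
a(u, M) = 0
H(x, b) = 2*x (H(x, b) = (x + 0)*2 = x*2 = 2*x)
(-22344 + H(-84, -145))/(159*(-264) - 19649) = (-22344 + 2*(-84))/(159*(-264) - 19649) = (-22344 - 168)/(-41976 - 19649) = -22512/(-61625) = -22512*(-1/61625) = 22512/61625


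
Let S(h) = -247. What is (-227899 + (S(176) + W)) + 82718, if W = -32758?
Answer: -178186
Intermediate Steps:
(-227899 + (S(176) + W)) + 82718 = (-227899 + (-247 - 32758)) + 82718 = (-227899 - 33005) + 82718 = -260904 + 82718 = -178186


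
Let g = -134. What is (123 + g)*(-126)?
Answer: 1386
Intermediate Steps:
(123 + g)*(-126) = (123 - 134)*(-126) = -11*(-126) = 1386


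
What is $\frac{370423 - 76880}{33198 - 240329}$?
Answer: $- \frac{293543}{207131} \approx -1.4172$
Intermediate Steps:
$\frac{370423 - 76880}{33198 - 240329} = \frac{293543}{-207131} = 293543 \left(- \frac{1}{207131}\right) = - \frac{293543}{207131}$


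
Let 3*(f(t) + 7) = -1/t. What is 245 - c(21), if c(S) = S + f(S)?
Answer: 14554/63 ≈ 231.02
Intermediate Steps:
f(t) = -7 - 1/(3*t) (f(t) = -7 + (-1/t)/3 = -7 - 1/(3*t))
c(S) = -7 + S - 1/(3*S) (c(S) = S + (-7 - 1/(3*S)) = -7 + S - 1/(3*S))
245 - c(21) = 245 - (-7 + 21 - ⅓/21) = 245 - (-7 + 21 - ⅓*1/21) = 245 - (-7 + 21 - 1/63) = 245 - 1*881/63 = 245 - 881/63 = 14554/63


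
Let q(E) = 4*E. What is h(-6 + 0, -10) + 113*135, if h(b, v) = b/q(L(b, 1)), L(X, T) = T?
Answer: 30507/2 ≈ 15254.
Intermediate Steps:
h(b, v) = b/4 (h(b, v) = b/((4*1)) = b/4)
h(-6 + 0, -10) + 113*135 = (-6 + 0)/4 + 113*135 = (¼)*(-6) + 15255 = -3/2 + 15255 = 30507/2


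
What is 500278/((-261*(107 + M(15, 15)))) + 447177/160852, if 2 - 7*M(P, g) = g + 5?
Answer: -477977670985/30689113932 ≈ -15.575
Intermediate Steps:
M(P, g) = -3/7 - g/7 (M(P, g) = 2/7 - (g + 5)/7 = 2/7 - (5 + g)/7 = 2/7 + (-5/7 - g/7) = -3/7 - g/7)
500278/((-261*(107 + M(15, 15)))) + 447177/160852 = 500278/((-261*(107 + (-3/7 - ⅐*15)))) + 447177/160852 = 500278/((-261*(107 + (-3/7 - 15/7)))) + 447177*(1/160852) = 500278/((-261*(107 - 18/7))) + 447177/160852 = 500278/((-261*731/7)) + 447177/160852 = 500278/(-190791/7) + 447177/160852 = 500278*(-7/190791) + 447177/160852 = -3501946/190791 + 447177/160852 = -477977670985/30689113932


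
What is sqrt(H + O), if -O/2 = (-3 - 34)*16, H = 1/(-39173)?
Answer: sqrt(1816876292763)/39173 ≈ 34.409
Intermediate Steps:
H = -1/39173 ≈ -2.5528e-5
O = 1184 (O = -2*(-3 - 34)*16 = -(-74)*16 = -2*(-592) = 1184)
sqrt(H + O) = sqrt(-1/39173 + 1184) = sqrt(46380831/39173) = sqrt(1816876292763)/39173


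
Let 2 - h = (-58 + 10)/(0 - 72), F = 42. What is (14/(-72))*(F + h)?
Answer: -455/54 ≈ -8.4259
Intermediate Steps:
h = 4/3 (h = 2 - (-58 + 10)/(0 - 72) = 2 - (-48)/(-72) = 2 - (-48)*(-1)/72 = 2 - 1*2/3 = 2 - 2/3 = 4/3 ≈ 1.3333)
(14/(-72))*(F + h) = (14/(-72))*(42 + 4/3) = (14*(-1/72))*(130/3) = -7/36*130/3 = -455/54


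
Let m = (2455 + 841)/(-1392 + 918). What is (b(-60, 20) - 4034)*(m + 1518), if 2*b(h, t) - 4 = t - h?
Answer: -1429607056/237 ≈ -6.0321e+6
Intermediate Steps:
b(h, t) = 2 + t/2 - h/2 (b(h, t) = 2 + (t - h)/2 = 2 + (t/2 - h/2) = 2 + t/2 - h/2)
m = -1648/237 (m = 3296/(-474) = 3296*(-1/474) = -1648/237 ≈ -6.9536)
(b(-60, 20) - 4034)*(m + 1518) = ((2 + (½)*20 - ½*(-60)) - 4034)*(-1648/237 + 1518) = ((2 + 10 + 30) - 4034)*(358118/237) = (42 - 4034)*(358118/237) = -3992*358118/237 = -1429607056/237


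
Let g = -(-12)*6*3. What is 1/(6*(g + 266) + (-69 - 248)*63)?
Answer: -1/17079 ≈ -5.8551e-5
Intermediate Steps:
g = 216 (g = -4*(-18)*3 = 72*3 = 216)
1/(6*(g + 266) + (-69 - 248)*63) = 1/(6*(216 + 266) + (-69 - 248)*63) = 1/(6*482 - 317*63) = 1/(2892 - 19971) = 1/(-17079) = -1/17079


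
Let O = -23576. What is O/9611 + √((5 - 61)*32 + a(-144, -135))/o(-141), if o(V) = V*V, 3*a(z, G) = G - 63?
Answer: -3368/1373 + I*√1858/19881 ≈ -2.453 + 0.0021681*I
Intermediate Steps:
a(z, G) = -21 + G/3 (a(z, G) = (G - 63)/3 = (-63 + G)/3 = -21 + G/3)
o(V) = V²
O/9611 + √((5 - 61)*32 + a(-144, -135))/o(-141) = -23576/9611 + √((5 - 61)*32 + (-21 + (⅓)*(-135)))/((-141)²) = -23576*1/9611 + √(-56*32 + (-21 - 45))/19881 = -3368/1373 + √(-1792 - 66)*(1/19881) = -3368/1373 + √(-1858)*(1/19881) = -3368/1373 + (I*√1858)*(1/19881) = -3368/1373 + I*√1858/19881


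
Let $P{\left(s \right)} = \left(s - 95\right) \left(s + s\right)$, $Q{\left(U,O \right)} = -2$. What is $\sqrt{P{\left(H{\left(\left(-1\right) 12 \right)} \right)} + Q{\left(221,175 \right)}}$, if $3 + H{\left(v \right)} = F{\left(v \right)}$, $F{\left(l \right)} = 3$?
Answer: $i \sqrt{2} \approx 1.4142 i$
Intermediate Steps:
$H{\left(v \right)} = 0$ ($H{\left(v \right)} = -3 + 3 = 0$)
$P{\left(s \right)} = 2 s \left(-95 + s\right)$ ($P{\left(s \right)} = \left(-95 + s\right) 2 s = 2 s \left(-95 + s\right)$)
$\sqrt{P{\left(H{\left(\left(-1\right) 12 \right)} \right)} + Q{\left(221,175 \right)}} = \sqrt{2 \cdot 0 \left(-95 + 0\right) - 2} = \sqrt{2 \cdot 0 \left(-95\right) - 2} = \sqrt{0 - 2} = \sqrt{-2} = i \sqrt{2}$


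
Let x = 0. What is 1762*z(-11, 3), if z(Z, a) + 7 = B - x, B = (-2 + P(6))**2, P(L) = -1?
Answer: 3524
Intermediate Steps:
B = 9 (B = (-2 - 1)**2 = (-3)**2 = 9)
z(Z, a) = 2 (z(Z, a) = -7 + (9 - 1*0) = -7 + (9 + 0) = -7 + 9 = 2)
1762*z(-11, 3) = 1762*2 = 3524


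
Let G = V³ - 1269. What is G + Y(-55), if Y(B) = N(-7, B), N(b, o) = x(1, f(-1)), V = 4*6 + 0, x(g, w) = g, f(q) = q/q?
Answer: 12556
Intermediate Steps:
f(q) = 1
V = 24 (V = 24 + 0 = 24)
N(b, o) = 1
Y(B) = 1
G = 12555 (G = 24³ - 1269 = 13824 - 1269 = 12555)
G + Y(-55) = 12555 + 1 = 12556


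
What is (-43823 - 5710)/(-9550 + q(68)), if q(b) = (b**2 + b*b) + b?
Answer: 16511/78 ≈ 211.68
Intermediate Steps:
q(b) = b + 2*b**2 (q(b) = (b**2 + b**2) + b = 2*b**2 + b = b + 2*b**2)
(-43823 - 5710)/(-9550 + q(68)) = (-43823 - 5710)/(-9550 + 68*(1 + 2*68)) = -49533/(-9550 + 68*(1 + 136)) = -49533/(-9550 + 68*137) = -49533/(-9550 + 9316) = -49533/(-234) = -49533*(-1/234) = 16511/78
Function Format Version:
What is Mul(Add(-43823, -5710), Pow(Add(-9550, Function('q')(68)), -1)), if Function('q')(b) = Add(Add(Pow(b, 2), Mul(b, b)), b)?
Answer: Rational(16511, 78) ≈ 211.68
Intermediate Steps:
Function('q')(b) = Add(b, Mul(2, Pow(b, 2))) (Function('q')(b) = Add(Add(Pow(b, 2), Pow(b, 2)), b) = Add(Mul(2, Pow(b, 2)), b) = Add(b, Mul(2, Pow(b, 2))))
Mul(Add(-43823, -5710), Pow(Add(-9550, Function('q')(68)), -1)) = Mul(Add(-43823, -5710), Pow(Add(-9550, Mul(68, Add(1, Mul(2, 68)))), -1)) = Mul(-49533, Pow(Add(-9550, Mul(68, Add(1, 136))), -1)) = Mul(-49533, Pow(Add(-9550, Mul(68, 137)), -1)) = Mul(-49533, Pow(Add(-9550, 9316), -1)) = Mul(-49533, Pow(-234, -1)) = Mul(-49533, Rational(-1, 234)) = Rational(16511, 78)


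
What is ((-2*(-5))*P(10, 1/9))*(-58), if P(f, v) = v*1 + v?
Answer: -1160/9 ≈ -128.89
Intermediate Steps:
P(f, v) = 2*v (P(f, v) = v + v = 2*v)
((-2*(-5))*P(10, 1/9))*(-58) = ((-2*(-5))*(2/9))*(-58) = (10*(2*(⅑)))*(-58) = (10*(2/9))*(-58) = (20/9)*(-58) = -1160/9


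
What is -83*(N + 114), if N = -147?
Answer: 2739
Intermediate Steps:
-83*(N + 114) = -83*(-147 + 114) = -83*(-33) = 2739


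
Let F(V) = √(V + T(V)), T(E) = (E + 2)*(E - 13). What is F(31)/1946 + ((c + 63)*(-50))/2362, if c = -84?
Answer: 1051175/2298226 ≈ 0.45739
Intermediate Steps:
T(E) = (-13 + E)*(2 + E) (T(E) = (2 + E)*(-13 + E) = (-13 + E)*(2 + E))
F(V) = √(-26 + V² - 10*V) (F(V) = √(V + (-26 + V² - 11*V)) = √(-26 + V² - 10*V))
F(31)/1946 + ((c + 63)*(-50))/2362 = √(-26 + 31² - 10*31)/1946 + ((-84 + 63)*(-50))/2362 = √(-26 + 961 - 310)*(1/1946) - 21*(-50)*(1/2362) = √625*(1/1946) + 1050*(1/2362) = 25*(1/1946) + 525/1181 = 25/1946 + 525/1181 = 1051175/2298226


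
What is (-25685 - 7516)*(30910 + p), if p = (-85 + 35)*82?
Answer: -890118810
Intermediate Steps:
p = -4100 (p = -50*82 = -4100)
(-25685 - 7516)*(30910 + p) = (-25685 - 7516)*(30910 - 4100) = -33201*26810 = -890118810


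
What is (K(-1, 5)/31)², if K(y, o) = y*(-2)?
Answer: 4/961 ≈ 0.0041623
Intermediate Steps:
K(y, o) = -2*y
(K(-1, 5)/31)² = (-2*(-1)/31)² = (2*(1/31))² = (2/31)² = 4/961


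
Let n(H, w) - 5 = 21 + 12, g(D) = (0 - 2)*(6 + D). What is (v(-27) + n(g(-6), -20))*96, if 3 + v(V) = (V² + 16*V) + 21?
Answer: 33888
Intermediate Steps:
g(D) = -12 - 2*D (g(D) = -2*(6 + D) = -12 - 2*D)
n(H, w) = 38 (n(H, w) = 5 + (21 + 12) = 5 + 33 = 38)
v(V) = 18 + V² + 16*V (v(V) = -3 + ((V² + 16*V) + 21) = -3 + (21 + V² + 16*V) = 18 + V² + 16*V)
(v(-27) + n(g(-6), -20))*96 = ((18 + (-27)² + 16*(-27)) + 38)*96 = ((18 + 729 - 432) + 38)*96 = (315 + 38)*96 = 353*96 = 33888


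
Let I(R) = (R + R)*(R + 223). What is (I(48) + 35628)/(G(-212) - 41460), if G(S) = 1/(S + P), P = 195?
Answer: -1047948/704821 ≈ -1.4868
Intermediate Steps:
G(S) = 1/(195 + S) (G(S) = 1/(S + 195) = 1/(195 + S))
I(R) = 2*R*(223 + R) (I(R) = (2*R)*(223 + R) = 2*R*(223 + R))
(I(48) + 35628)/(G(-212) - 41460) = (2*48*(223 + 48) + 35628)/(1/(195 - 212) - 41460) = (2*48*271 + 35628)/(1/(-17) - 41460) = (26016 + 35628)/(-1/17 - 41460) = 61644/(-704821/17) = 61644*(-17/704821) = -1047948/704821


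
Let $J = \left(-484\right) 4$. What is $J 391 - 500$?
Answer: $-757476$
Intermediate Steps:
$J = -1936$
$J 391 - 500 = \left(-1936\right) 391 - 500 = -756976 - 500 = -757476$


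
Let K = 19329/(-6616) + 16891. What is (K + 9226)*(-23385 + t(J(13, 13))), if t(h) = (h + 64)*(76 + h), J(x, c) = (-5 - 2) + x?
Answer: -3048539760235/6616 ≈ -4.6078e+8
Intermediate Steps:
J(x, c) = -7 + x
K = 111731527/6616 (K = 19329*(-1/6616) + 16891 = -19329/6616 + 16891 = 111731527/6616 ≈ 16888.)
t(h) = (64 + h)*(76 + h)
(K + 9226)*(-23385 + t(J(13, 13))) = (111731527/6616 + 9226)*(-23385 + (4864 + (-7 + 13)² + 140*(-7 + 13))) = 172770743*(-23385 + (4864 + 6² + 140*6))/6616 = 172770743*(-23385 + (4864 + 36 + 840))/6616 = 172770743*(-23385 + 5740)/6616 = (172770743/6616)*(-17645) = -3048539760235/6616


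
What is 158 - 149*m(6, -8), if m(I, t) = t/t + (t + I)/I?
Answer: 176/3 ≈ 58.667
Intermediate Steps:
m(I, t) = 1 + (I + t)/I
158 - 149*m(6, -8) = 158 - 149*(2 - 8/6) = 158 - 149*(2 - 8*⅙) = 158 - 149*(2 - 4/3) = 158 - 149*⅔ = 158 - 298/3 = 176/3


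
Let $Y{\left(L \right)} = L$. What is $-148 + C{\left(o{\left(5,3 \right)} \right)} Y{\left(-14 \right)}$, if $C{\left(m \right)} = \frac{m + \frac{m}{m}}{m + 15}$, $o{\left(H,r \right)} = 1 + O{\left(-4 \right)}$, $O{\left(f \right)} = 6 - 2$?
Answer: $- \frac{761}{5} \approx -152.2$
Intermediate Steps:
$O{\left(f \right)} = 4$
$o{\left(H,r \right)} = 5$ ($o{\left(H,r \right)} = 1 + 4 = 5$)
$C{\left(m \right)} = \frac{1 + m}{15 + m}$ ($C{\left(m \right)} = \frac{m + 1}{15 + m} = \frac{1 + m}{15 + m}$)
$-148 + C{\left(o{\left(5,3 \right)} \right)} Y{\left(-14 \right)} = -148 + \frac{1 + 5}{15 + 5} \left(-14\right) = -148 + \frac{1}{20} \cdot 6 \left(-14\right) = -148 + \frac{3}{10} \left(-14\right) = -148 - \frac{21}{5} = - \frac{761}{5}$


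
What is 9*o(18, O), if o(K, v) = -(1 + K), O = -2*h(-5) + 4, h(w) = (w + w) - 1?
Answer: -171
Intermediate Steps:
h(w) = -1 + 2*w (h(w) = 2*w - 1 = -1 + 2*w)
O = 26 (O = -2*(-1 + 2*(-5)) + 4 = -2*(-1 - 10) + 4 = -2*(-11) + 4 = 22 + 4 = 26)
o(K, v) = -1 - K
9*o(18, O) = 9*(-1 - 1*18) = 9*(-1 - 18) = 9*(-19) = -171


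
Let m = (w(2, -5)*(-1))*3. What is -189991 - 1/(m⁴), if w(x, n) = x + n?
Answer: -1246530952/6561 ≈ -1.8999e+5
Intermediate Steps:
w(x, n) = n + x
m = 9 (m = ((-5 + 2)*(-1))*3 = -3*(-1)*3 = 3*3 = 9)
-189991 - 1/(m⁴) = -189991 - 1/(9⁴) = -189991 - 1/6561 = -1246530952/6561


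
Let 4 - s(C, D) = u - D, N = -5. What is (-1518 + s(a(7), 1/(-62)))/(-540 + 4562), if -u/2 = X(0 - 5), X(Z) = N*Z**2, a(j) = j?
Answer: -109369/249364 ≈ -0.43859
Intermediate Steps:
X(Z) = -5*Z**2
u = 250 (u = -(-10)*(0 - 5)**2 = -(-10)*(-5)**2 = -(-10)*25 = -2*(-125) = 250)
s(C, D) = -246 + D (s(C, D) = 4 - (250 - D) = 4 + (-250 + D) = -246 + D)
(-1518 + s(a(7), 1/(-62)))/(-540 + 4562) = (-1518 + (-246 + 1/(-62)))/(-540 + 4562) = (-1518 + (-246 - 1/62))/4022 = (-1518 - 15253/62)*(1/4022) = -109369/62*1/4022 = -109369/249364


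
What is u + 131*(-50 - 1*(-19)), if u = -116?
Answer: -4177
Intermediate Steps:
u + 131*(-50 - 1*(-19)) = -116 + 131*(-50 - 1*(-19)) = -116 + 131*(-50 + 19) = -116 + 131*(-31) = -116 - 4061 = -4177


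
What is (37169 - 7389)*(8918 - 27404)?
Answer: -550513080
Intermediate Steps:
(37169 - 7389)*(8918 - 27404) = 29780*(-18486) = -550513080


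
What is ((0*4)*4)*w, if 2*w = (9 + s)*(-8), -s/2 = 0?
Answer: 0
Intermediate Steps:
s = 0 (s = -2*0 = 0)
w = -36 (w = ((9 + 0)*(-8))/2 = (9*(-8))/2 = (1/2)*(-72) = -36)
((0*4)*4)*w = ((0*4)*4)*(-36) = (0*4)*(-36) = 0*(-36) = 0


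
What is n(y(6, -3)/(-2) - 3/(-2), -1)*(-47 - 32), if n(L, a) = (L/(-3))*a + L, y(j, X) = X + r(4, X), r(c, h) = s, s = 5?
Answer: -158/3 ≈ -52.667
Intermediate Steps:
r(c, h) = 5
y(j, X) = 5 + X (y(j, X) = X + 5 = 5 + X)
n(L, a) = L - L*a/3 (n(L, a) = (-L/3)*a + L = -L*a/3 + L = L - L*a/3)
n(y(6, -3)/(-2) - 3/(-2), -1)*(-47 - 32) = (((5 - 3)/(-2) - 3/(-2))*(3 - 1*(-1))/3)*(-47 - 32) = ((2*(-1/2) - 3*(-1/2))*(3 + 1)/3)*(-79) = ((1/3)*(-1 + 3/2)*4)*(-79) = ((1/3)*(1/2)*4)*(-79) = (2/3)*(-79) = -158/3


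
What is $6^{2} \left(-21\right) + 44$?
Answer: $-712$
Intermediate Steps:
$6^{2} \left(-21\right) + 44 = 36 \left(-21\right) + 44 = -756 + 44 = -712$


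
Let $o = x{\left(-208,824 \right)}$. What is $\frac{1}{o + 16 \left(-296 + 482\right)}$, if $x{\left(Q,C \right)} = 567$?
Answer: $\frac{1}{3543} \approx 0.00028225$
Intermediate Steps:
$o = 567$
$\frac{1}{o + 16 \left(-296 + 482\right)} = \frac{1}{567 + 16 \left(-296 + 482\right)} = \frac{1}{567 + 16 \cdot 186} = \frac{1}{567 + 2976} = \frac{1}{3543}$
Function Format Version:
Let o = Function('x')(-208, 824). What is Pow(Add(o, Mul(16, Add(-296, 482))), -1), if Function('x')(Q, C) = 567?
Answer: Rational(1, 3543) ≈ 0.00028225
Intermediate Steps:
o = 567
Pow(Add(o, Mul(16, Add(-296, 482))), -1) = Pow(Add(567, Mul(16, Add(-296, 482))), -1) = Pow(Add(567, Mul(16, 186)), -1) = Pow(Add(567, 2976), -1) = Pow(3543, -1) = Rational(1, 3543)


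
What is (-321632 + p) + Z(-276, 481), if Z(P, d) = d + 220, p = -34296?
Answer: -355227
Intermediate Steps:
Z(P, d) = 220 + d
(-321632 + p) + Z(-276, 481) = (-321632 - 34296) + (220 + 481) = -355928 + 701 = -355227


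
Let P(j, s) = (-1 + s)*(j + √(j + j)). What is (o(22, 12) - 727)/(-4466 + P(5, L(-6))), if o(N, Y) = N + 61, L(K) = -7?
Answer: 725466/5075849 - 1288*√10/5075849 ≈ 0.14212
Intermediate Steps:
P(j, s) = (-1 + s)*(j + √2*√j) (P(j, s) = (-1 + s)*(j + √(2*j)) = (-1 + s)*(j + √2*√j))
o(N, Y) = 61 + N
(o(22, 12) - 727)/(-4466 + P(5, L(-6))) = ((61 + 22) - 727)/(-4466 + (-1*5 + 5*(-7) - √2*√5 - 7*√2*√5)) = (83 - 727)/(-4466 + (-5 - 35 - √10 - 7*√10)) = -644/(-4466 + (-40 - 8*√10)) = -644/(-4506 - 8*√10)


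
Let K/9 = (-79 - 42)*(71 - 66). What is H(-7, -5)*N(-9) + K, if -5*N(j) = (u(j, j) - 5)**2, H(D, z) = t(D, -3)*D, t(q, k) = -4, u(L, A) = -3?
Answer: -29017/5 ≈ -5803.4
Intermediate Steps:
K = -5445 (K = 9*((-79 - 42)*(71 - 66)) = 9*(-121*5) = 9*(-605) = -5445)
H(D, z) = -4*D
N(j) = -64/5 (N(j) = -(-3 - 5)**2/5 = -1/5*(-8)**2 = -1/5*64 = -64/5)
H(-7, -5)*N(-9) + K = -4*(-7)*(-64/5) - 5445 = 28*(-64/5) - 5445 = -1792/5 - 5445 = -29017/5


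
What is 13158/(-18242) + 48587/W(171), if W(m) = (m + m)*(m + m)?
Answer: -326344129/1066828644 ≈ -0.30590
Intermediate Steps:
W(m) = 4*m² (W(m) = (2*m)*(2*m) = 4*m²)
13158/(-18242) + 48587/W(171) = 13158/(-18242) + 48587/((4*171²)) = 13158*(-1/18242) + 48587/((4*29241)) = -6579/9121 + 48587/116964 = -326344129/1066828644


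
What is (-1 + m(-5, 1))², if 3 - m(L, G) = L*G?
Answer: 49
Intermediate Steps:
m(L, G) = 3 - G*L (m(L, G) = 3 - L*G = 3 - G*L)
(-1 + m(-5, 1))² = (-1 + (3 - 1*1*(-5)))² = (-1 + (3 + 5))² = (-1 + 8)² = 7² = 49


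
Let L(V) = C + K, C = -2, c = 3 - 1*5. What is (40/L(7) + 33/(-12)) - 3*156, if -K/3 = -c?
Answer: -1903/4 ≈ -475.75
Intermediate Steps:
c = -2 (c = 3 - 5 = -2)
K = -6 (K = -(-3)*(-2) = -3*2 = -6)
L(V) = -8 (L(V) = -2 - 6 = -8)
(40/L(7) + 33/(-12)) - 3*156 = (40/(-8) + 33/(-12)) - 3*156 = (40*(-⅛) + 33*(-1/12)) - 468 = (-5 - 11/4) - 468 = -31/4 - 468 = -1903/4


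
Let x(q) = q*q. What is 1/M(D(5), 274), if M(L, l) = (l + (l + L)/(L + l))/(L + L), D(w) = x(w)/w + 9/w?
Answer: 68/1375 ≈ 0.049455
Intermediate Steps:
x(q) = q²
D(w) = w + 9/w (D(w) = w²/w + 9/w = w + 9/w)
M(L, l) = (1 + l)/(2*L) (M(L, l) = (l + (L + l)/(L + l))/((2*L)) = (l + 1)*(1/(2*L)) = (1 + l)*(1/(2*L)) = (1 + l)/(2*L))
1/M(D(5), 274) = 1/((1 + 274)/(2*(5 + 9/5))) = 1/((½)*275/(5 + 9*(⅕))) = 1/((½)*275/(5 + 9/5)) = 1/((½)*275/(34/5)) = 1/((½)*(5/34)*275) = 1/(1375/68) = 68/1375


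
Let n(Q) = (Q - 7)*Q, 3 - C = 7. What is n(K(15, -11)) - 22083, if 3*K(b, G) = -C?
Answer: -198815/9 ≈ -22091.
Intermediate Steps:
C = -4 (C = 3 - 1*7 = 3 - 7 = -4)
K(b, G) = 4/3 (K(b, G) = (-1*(-4))/3 = (1/3)*4 = 4/3)
n(Q) = Q*(-7 + Q) (n(Q) = (-7 + Q)*Q = Q*(-7 + Q))
n(K(15, -11)) - 22083 = 4*(-7 + 4/3)/3 - 22083 = (4/3)*(-17/3) - 22083 = -68/9 - 22083 = -198815/9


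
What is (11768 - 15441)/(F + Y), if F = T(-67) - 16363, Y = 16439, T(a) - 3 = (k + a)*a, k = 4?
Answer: -3673/4300 ≈ -0.85419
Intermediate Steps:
T(a) = 3 + a*(4 + a) (T(a) = 3 + (4 + a)*a = 3 + a*(4 + a))
F = -12139 (F = (3 + (-67)² + 4*(-67)) - 16363 = (3 + 4489 - 268) - 16363 = 4224 - 16363 = -12139)
(11768 - 15441)/(F + Y) = (11768 - 15441)/(-12139 + 16439) = -3673/4300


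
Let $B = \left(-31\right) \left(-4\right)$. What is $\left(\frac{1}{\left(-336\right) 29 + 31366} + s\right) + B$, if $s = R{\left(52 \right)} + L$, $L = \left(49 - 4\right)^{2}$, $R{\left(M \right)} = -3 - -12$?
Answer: $\frac{46660277}{21622} \approx 2158.0$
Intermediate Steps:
$R{\left(M \right)} = 9$ ($R{\left(M \right)} = -3 + 12 = 9$)
$L = 2025$ ($L = 45^{2} = 2025$)
$B = 124$
$s = 2034$ ($s = 9 + 2025 = 2034$)
$\left(\frac{1}{\left(-336\right) 29 + 31366} + s\right) + B = \left(\frac{1}{\left(-336\right) 29 + 31366} + 2034\right) + 124 = \left(\frac{1}{-9744 + 31366} + 2034\right) + 124 = \left(\frac{1}{21622} + 2034\right) + 124 = \frac{43979149}{21622} + 124 = \frac{46660277}{21622}$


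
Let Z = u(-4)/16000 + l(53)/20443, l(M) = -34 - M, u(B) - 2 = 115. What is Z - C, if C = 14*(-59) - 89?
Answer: 299286519831/327088000 ≈ 915.00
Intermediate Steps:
u(B) = 117 (u(B) = 2 + 115 = 117)
C = -915 (C = -826 - 89 = -915)
Z = 999831/327088000 (Z = 117/16000 + (-34 - 1*53)/20443 = 117*(1/16000) + (-34 - 53)*(1/20443) = 117/16000 - 87*1/20443 = 117/16000 - 87/20443 = 999831/327088000 ≈ 0.0030568)
Z - C = 999831/327088000 - 1*(-915) = 999831/327088000 + 915 = 299286519831/327088000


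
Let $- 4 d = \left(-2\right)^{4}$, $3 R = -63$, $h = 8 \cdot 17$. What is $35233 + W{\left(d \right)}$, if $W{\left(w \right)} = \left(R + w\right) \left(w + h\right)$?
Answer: $31933$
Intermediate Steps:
$h = 136$
$R = -21$ ($R = \frac{1}{3} \left(-63\right) = -21$)
$d = -4$ ($d = - \frac{\left(-2\right)^{4}}{4} = \left(- \frac{1}{4}\right) 16 = -4$)
$W{\left(w \right)} = \left(-21 + w\right) \left(136 + w\right)$ ($W{\left(w \right)} = \left(-21 + w\right) \left(w + 136\right) = \left(-21 + w\right) \left(136 + w\right)$)
$35233 + W{\left(d \right)} = 35233 + \left(-2856 + \left(-4\right)^{2} + 115 \left(-4\right)\right) = 35233 - 3300 = 31933$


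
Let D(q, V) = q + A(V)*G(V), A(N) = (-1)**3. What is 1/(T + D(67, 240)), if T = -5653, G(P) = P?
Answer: -1/5826 ≈ -0.00017164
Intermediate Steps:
A(N) = -1
D(q, V) = q - V
1/(T + D(67, 240)) = 1/(-5653 + (67 - 1*240)) = 1/(-5653 + (67 - 240)) = 1/(-5653 - 173) = 1/(-5826) = -1/5826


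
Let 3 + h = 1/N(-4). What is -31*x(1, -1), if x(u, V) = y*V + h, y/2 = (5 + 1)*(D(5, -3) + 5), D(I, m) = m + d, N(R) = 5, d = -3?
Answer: -1426/5 ≈ -285.20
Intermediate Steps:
D(I, m) = -3 + m (D(I, m) = m - 3 = -3 + m)
y = -12 (y = 2*((5 + 1)*((-3 - 3) + 5)) = 2*(6*(-6 + 5)) = 2*(6*(-1)) = 2*(-6) = -12)
h = -14/5 (h = -3 + 1/5 = -3 + ⅕ = -14/5 ≈ -2.8000)
x(u, V) = -14/5 - 12*V (x(u, V) = -12*V - 14/5 = -14/5 - 12*V)
-31*x(1, -1) = -31*(-14/5 - 12*(-1)) = -31*(-14/5 + 12) = -31*46/5 = -1426/5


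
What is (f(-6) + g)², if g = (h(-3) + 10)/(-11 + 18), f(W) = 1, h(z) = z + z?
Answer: 121/49 ≈ 2.4694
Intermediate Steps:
h(z) = 2*z
g = 4/7 (g = (2*(-3) + 10)/(-11 + 18) = (-6 + 10)/7 = 4*(⅐) = 4/7 ≈ 0.57143)
(f(-6) + g)² = (1 + 4/7)² = (11/7)² = 121/49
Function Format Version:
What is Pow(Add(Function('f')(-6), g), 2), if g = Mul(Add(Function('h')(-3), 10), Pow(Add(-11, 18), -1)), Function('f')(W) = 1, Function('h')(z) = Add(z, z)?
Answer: Rational(121, 49) ≈ 2.4694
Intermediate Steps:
Function('h')(z) = Mul(2, z)
g = Rational(4, 7) (g = Mul(Add(Mul(2, -3), 10), Pow(Add(-11, 18), -1)) = Mul(Add(-6, 10), Pow(7, -1)) = Mul(4, Rational(1, 7)) = Rational(4, 7) ≈ 0.57143)
Pow(Add(Function('f')(-6), g), 2) = Pow(Add(1, Rational(4, 7)), 2) = Pow(Rational(11, 7), 2) = Rational(121, 49)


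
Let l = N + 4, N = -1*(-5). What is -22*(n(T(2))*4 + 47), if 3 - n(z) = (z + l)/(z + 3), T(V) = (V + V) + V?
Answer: -3454/3 ≈ -1151.3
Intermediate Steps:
N = 5
l = 9 (l = 5 + 4 = 9)
T(V) = 3*V (T(V) = 2*V + V = 3*V)
n(z) = 3 - (9 + z)/(3 + z) (n(z) = 3 - (z + 9)/(z + 3) = 3 - (9 + z)/(3 + z))
-22*(n(T(2))*4 + 47) = -22*((2*(3*2)/(3 + 3*2))*4 + 47) = -22*((2*6/(3 + 6))*4 + 47) = -22*((2*6/9)*4 + 47) = -22*((2*6*(⅑))*4 + 47) = -22*((4/3)*4 + 47) = -22*(16/3 + 47) = -22*157/3 = -3454/3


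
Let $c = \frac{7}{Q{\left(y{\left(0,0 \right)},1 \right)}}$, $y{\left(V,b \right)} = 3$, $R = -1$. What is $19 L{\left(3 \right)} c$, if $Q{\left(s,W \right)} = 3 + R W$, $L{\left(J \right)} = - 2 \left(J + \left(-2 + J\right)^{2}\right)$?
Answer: $-532$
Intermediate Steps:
$L{\left(J \right)} = - 2 J - 2 \left(-2 + J\right)^{2}$
$Q{\left(s,W \right)} = 3 - W$
$c = \frac{7}{2}$ ($c = \frac{7}{3 - 1} = \frac{7}{2} \approx 3.5$)
$19 L{\left(3 \right)} c = 19 \left(\left(-2\right) 3 - 2 \left(-2 + 3\right)^{2}\right) \frac{7}{2} = 19 \left(-6 - 2 \cdot 1^{2}\right) \frac{7}{2} = 19 \left(-6 - 2\right) \frac{7}{2} = 19 \left(-8\right) \frac{7}{2} = \left(-152\right) \frac{7}{2} = -532$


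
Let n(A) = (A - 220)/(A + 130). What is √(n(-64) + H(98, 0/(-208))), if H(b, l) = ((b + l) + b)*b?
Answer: √20912826/33 ≈ 138.58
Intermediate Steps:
n(A) = (-220 + A)/(130 + A)
H(b, l) = b*(l + 2*b) (H(b, l) = (l + 2*b)*b = b*(l + 2*b))
√(n(-64) + H(98, 0/(-208))) = √((-220 - 64)/(130 - 64) + 98*(0/(-208) + 2*98)) = √(-284/66 + 98*(0*(-1/208) + 196)) = √((1/66)*(-284) + 98*(0 + 196)) = √(-142/33 + 98*196) = √(-142/33 + 19208) = √(633722/33) = √20912826/33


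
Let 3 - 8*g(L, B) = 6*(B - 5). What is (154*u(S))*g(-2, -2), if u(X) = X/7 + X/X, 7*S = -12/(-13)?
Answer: 321255/364 ≈ 882.57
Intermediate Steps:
g(L, B) = 33/8 - 3*B/4 (g(L, B) = 3/8 - 3*(B - 5)/4 = 3/8 - 3*(-5 + B)/4 = 3/8 - (-30 + 6*B)/8 = 3/8 + (15/4 - 3*B/4) = 33/8 - 3*B/4)
S = 12/91 (S = (-12/(-13))/7 = (-12*(-1/13))/7 = (⅐)*(12/13) = 12/91 ≈ 0.13187)
u(X) = 1 + X/7 (u(X) = X*(⅐) + 1 = X/7 + 1 = 1 + X/7)
(154*u(S))*g(-2, -2) = (154*(1 + (⅐)*(12/91)))*(33/8 - ¾*(-2)) = (154*(1 + 12/637))*(33/8 + 3/2) = (154*(649/637))*(45/8) = (14278/91)*(45/8) = 321255/364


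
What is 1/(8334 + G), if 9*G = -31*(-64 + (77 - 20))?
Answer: 9/75223 ≈ 0.00011964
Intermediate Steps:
G = 217/9 (G = (-31*(-64 + (77 - 20)))/9 = (-31*(-64 + 57))/9 = (-31*(-7))/9 = (1/9)*217 = 217/9 ≈ 24.111)
1/(8334 + G) = 1/(8334 + 217/9) = 1/(75223/9) = 9/75223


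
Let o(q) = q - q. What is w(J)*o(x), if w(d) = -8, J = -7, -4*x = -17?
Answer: 0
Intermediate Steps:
x = 17/4 (x = -¼*(-17) = 17/4 ≈ 4.2500)
o(q) = 0
w(J)*o(x) = -8*0 = 0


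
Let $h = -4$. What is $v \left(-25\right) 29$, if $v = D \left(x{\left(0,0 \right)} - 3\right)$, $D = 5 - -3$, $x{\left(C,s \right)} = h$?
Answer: $40600$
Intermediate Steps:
$x{\left(C,s \right)} = -4$
$D = 8$ ($D = 5 + 3 = 8$)
$v = -56$ ($v = 8 \left(-4 - 3\right) = 8 \left(-7\right) = -56$)
$v \left(-25\right) 29 = \left(-56\right) \left(-25\right) 29 = 1400 \cdot 29 = 40600$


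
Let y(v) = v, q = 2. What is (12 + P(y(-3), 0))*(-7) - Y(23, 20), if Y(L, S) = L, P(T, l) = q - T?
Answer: -142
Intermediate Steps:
P(T, l) = 2 - T
(12 + P(y(-3), 0))*(-7) - Y(23, 20) = (12 + (2 - 1*(-3)))*(-7) - 1*23 = (12 + (2 + 3))*(-7) - 23 = (12 + 5)*(-7) - 23 = 17*(-7) - 23 = -119 - 23 = -142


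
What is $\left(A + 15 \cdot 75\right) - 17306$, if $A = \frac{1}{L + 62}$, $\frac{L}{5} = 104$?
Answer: $- \frac{9417341}{582} \approx -16181.0$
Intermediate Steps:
$L = 520$ ($L = 5 \cdot 104 = 520$)
$A = \frac{1}{582}$ ($A = \frac{1}{520 + 62} = \frac{1}{582} \approx 0.0017182$)
$\left(A + 15 \cdot 75\right) - 17306 = \left(\frac{1}{582} + 15 \cdot 75\right) - 17306 = \left(\frac{1}{582} + 1125\right) - 17306 = \frac{654751}{582} - 17306 = - \frac{9417341}{582}$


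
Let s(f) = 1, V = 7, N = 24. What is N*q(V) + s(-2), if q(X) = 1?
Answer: 25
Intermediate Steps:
N*q(V) + s(-2) = 24*1 + 1 = 24 + 1 = 25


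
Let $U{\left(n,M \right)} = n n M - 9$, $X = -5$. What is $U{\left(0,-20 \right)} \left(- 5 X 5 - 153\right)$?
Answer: $252$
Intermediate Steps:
$U{\left(n,M \right)} = -9 + M n^{2}$ ($U{\left(n,M \right)} = n^{2} M - 9 = M n^{2} - 9 = -9 + M n^{2}$)
$U{\left(0,-20 \right)} \left(- 5 X 5 - 153\right) = \left(-9 - 20 \cdot 0^{2}\right) \left(\left(-5\right) \left(-5\right) 5 - 153\right) = \left(-9 - 0\right) \left(25 \cdot 5 - 153\right) = \left(-9 + 0\right) \left(125 - 153\right) = \left(-9\right) \left(-28\right) = 252$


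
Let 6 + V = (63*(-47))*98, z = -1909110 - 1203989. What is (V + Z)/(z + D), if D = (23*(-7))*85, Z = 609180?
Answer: -79749/781696 ≈ -0.10202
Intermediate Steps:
D = -13685 (D = -161*85 = -13685)
z = -3113099
V = -290184 (V = -6 + (63*(-47))*98 = -6 - 2961*98 = -6 - 290178 = -290184)
(V + Z)/(z + D) = (-290184 + 609180)/(-3113099 - 13685) = 318996/(-3126784) = 318996*(-1/3126784) = -79749/781696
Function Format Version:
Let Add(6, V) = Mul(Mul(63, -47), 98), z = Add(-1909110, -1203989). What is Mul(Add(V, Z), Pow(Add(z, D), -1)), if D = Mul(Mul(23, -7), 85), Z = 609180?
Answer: Rational(-79749, 781696) ≈ -0.10202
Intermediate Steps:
D = -13685 (D = Mul(-161, 85) = -13685)
z = -3113099
V = -290184 (V = Add(-6, Mul(Mul(63, -47), 98)) = Add(-6, Mul(-2961, 98)) = Add(-6, -290178) = -290184)
Mul(Add(V, Z), Pow(Add(z, D), -1)) = Mul(Add(-290184, 609180), Pow(Add(-3113099, -13685), -1)) = Mul(318996, Pow(-3126784, -1)) = Mul(318996, Rational(-1, 3126784)) = Rational(-79749, 781696)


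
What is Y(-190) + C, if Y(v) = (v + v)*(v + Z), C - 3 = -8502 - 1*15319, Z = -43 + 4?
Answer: 63202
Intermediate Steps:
Z = -39
C = -23818 (C = 3 + (-8502 - 1*15319) = 3 + (-8502 - 15319) = 3 - 23821 = -23818)
Y(v) = 2*v*(-39 + v) (Y(v) = (v + v)*(v - 39) = (2*v)*(-39 + v) = 2*v*(-39 + v))
Y(-190) + C = 2*(-190)*(-39 - 190) - 23818 = 2*(-190)*(-229) - 23818 = 87020 - 23818 = 63202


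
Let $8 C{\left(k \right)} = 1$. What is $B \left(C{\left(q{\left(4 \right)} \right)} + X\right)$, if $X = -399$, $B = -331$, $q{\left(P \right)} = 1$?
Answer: $\frac{1056221}{8} \approx 1.3203 \cdot 10^{5}$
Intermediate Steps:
$C{\left(k \right)} = \frac{1}{8}$ ($C{\left(k \right)} = \frac{1}{8} \cdot 1 = \frac{1}{8}$)
$B \left(C{\left(q{\left(4 \right)} \right)} + X\right) = - 331 \left(\frac{1}{8} - 399\right) = \left(-331\right) \left(- \frac{3191}{8}\right) = \frac{1056221}{8}$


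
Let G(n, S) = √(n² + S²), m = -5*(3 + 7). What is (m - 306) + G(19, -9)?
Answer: -356 + √442 ≈ -334.98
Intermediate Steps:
m = -50 (m = -5*10 = -50)
G(n, S) = √(S² + n²)
(m - 306) + G(19, -9) = (-50 - 306) + √((-9)² + 19²) = -356 + √(81 + 361) = -356 + √442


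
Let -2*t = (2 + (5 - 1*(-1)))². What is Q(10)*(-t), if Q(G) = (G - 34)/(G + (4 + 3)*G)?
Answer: -48/5 ≈ -9.6000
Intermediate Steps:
Q(G) = (-34 + G)/(8*G) (Q(G) = (-34 + G)/(G + 7*G) = (-34 + G)/((8*G)) = (-34 + G)*(1/(8*G)) = (-34 + G)/(8*G))
t = -32 (t = -(2 + (5 - 1*(-1)))²/2 = -(2 + (5 + 1))²/2 = -(2 + 6)²/2 = -½*8² = -½*64 = -32)
Q(10)*(-t) = ((⅛)*(-34 + 10)/10)*(-1*(-32)) = ((⅛)*(⅒)*(-24))*32 = -3/10*32 = -48/5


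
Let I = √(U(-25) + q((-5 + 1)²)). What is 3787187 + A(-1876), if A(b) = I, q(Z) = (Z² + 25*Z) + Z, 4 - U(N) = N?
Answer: 3787187 + √701 ≈ 3.7872e+6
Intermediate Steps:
U(N) = 4 - N
q(Z) = Z² + 26*Z
I = √701 (I = √((4 - 1*(-25)) + (-5 + 1)²*(26 + (-5 + 1)²)) = √((4 + 25) + (-4)²*(26 + (-4)²)) = √(29 + 16*(26 + 16)) = √(29 + 16*42) = √(29 + 672) = √701 ≈ 26.476)
A(b) = √701
3787187 + A(-1876) = 3787187 + √701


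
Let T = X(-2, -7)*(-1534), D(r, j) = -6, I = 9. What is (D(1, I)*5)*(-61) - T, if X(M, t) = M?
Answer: -1238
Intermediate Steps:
T = 3068 (T = -2*(-1534) = 3068)
(D(1, I)*5)*(-61) - T = -6*5*(-61) - 1*3068 = -30*(-61) - 3068 = 1830 - 3068 = -1238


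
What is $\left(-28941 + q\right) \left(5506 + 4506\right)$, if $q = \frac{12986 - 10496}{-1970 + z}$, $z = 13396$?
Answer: $- \frac{1655370944256}{5713} \approx -2.8976 \cdot 10^{8}$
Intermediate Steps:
$q = \frac{1245}{5713}$ ($q = \frac{12986 - 10496}{-1970 + 13396} = \frac{2490}{11426} = 2490 \cdot \frac{1}{11426} = \frac{1245}{5713} \approx 0.21792$)
$\left(-28941 + q\right) \left(5506 + 4506\right) = \left(-28941 + \frac{1245}{5713}\right) \left(5506 + 4506\right) = \left(- \frac{165338688}{5713}\right) 10012 = - \frac{1655370944256}{5713}$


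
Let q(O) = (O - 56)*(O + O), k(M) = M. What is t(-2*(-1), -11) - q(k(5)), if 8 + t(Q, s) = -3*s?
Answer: 535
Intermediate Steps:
t(Q, s) = -8 - 3*s
q(O) = 2*O*(-56 + O) (q(O) = (-56 + O)*(2*O) = 2*O*(-56 + O))
t(-2*(-1), -11) - q(k(5)) = (-8 - 3*(-11)) - 2*5*(-56 + 5) = (-8 + 33) - 2*5*(-51) = 25 - 1*(-510) = 25 + 510 = 535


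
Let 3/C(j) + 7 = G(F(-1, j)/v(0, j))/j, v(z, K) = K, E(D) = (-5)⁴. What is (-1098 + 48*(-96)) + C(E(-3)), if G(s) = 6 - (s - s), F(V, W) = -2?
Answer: -24931389/4369 ≈ -5706.4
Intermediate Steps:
E(D) = 625
G(s) = 6 (G(s) = 6 - 1*0 = 6 + 0 = 6)
C(j) = 3/(-7 + 6/j)
(-1098 + 48*(-96)) + C(E(-3)) = (-1098 + 48*(-96)) - 3*625/(-6 + 7*625) = (-1098 - 4608) - 3*625/(-6 + 4375) = -5706 - 3*625/4369 = -5706 - 3*625*1/4369 = -5706 - 1875/4369 = -24931389/4369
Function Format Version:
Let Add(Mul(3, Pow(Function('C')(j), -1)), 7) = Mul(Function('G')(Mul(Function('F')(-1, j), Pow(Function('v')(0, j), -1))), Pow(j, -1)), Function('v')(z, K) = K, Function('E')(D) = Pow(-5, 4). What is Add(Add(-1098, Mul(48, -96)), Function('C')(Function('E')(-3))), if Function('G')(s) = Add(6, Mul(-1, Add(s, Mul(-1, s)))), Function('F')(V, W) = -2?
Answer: Rational(-24931389, 4369) ≈ -5706.4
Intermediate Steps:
Function('E')(D) = 625
Function('G')(s) = 6 (Function('G')(s) = Add(6, Mul(-1, 0)) = Add(6, 0) = 6)
Function('C')(j) = Mul(3, Pow(Add(-7, Mul(6, Pow(j, -1))), -1))
Add(Add(-1098, Mul(48, -96)), Function('C')(Function('E')(-3))) = Add(Add(-1098, Mul(48, -96)), Mul(-3, 625, Pow(Add(-6, Mul(7, 625)), -1))) = Add(Add(-1098, -4608), Mul(-3, 625, Pow(Add(-6, 4375), -1))) = Add(-5706, Mul(-3, 625, Pow(4369, -1))) = Add(-5706, Mul(-3, 625, Rational(1, 4369))) = Add(-5706, Rational(-1875, 4369)) = Rational(-24931389, 4369)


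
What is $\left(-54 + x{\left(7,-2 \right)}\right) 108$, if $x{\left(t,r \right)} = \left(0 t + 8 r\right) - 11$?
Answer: $-8748$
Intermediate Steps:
$x{\left(t,r \right)} = -11 + 8 r$ ($x{\left(t,r \right)} = \left(0 + 8 r\right) - 11 = 8 r - 11 = -11 + 8 r$)
$\left(-54 + x{\left(7,-2 \right)}\right) 108 = \left(-54 + \left(-11 + 8 \left(-2\right)\right)\right) 108 = \left(-54 - 27\right) 108 = \left(-81\right) 108 = -8748$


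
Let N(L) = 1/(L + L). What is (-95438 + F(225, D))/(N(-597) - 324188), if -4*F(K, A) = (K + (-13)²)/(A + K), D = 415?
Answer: 72930019689/247731502720 ≈ 0.29439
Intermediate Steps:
N(L) = 1/(2*L)
F(K, A) = -(169 + K)/(4*(A + K)) (F(K, A) = -(K + (-13)²)/(4*(A + K)) = -(K + 169)/(4*(A + K)) = -(169 + K)/(4*(A + K)))
(-95438 + F(225, D))/(N(-597) - 324188) = (-95438 + (-169 - 1*225)/(4*(415 + 225)))/((½)/(-597) - 324188) = (-95438 + (¼)*(-169 - 225)/640)/((½)*(-1/597) - 324188) = (-95438 + (¼)*(1/640)*(-394))/(-1/1194 - 324188) = (-95438 - 197/1280)/(-387080473/1194) = -122160837/1280*(-1194/387080473) = 72930019689/247731502720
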